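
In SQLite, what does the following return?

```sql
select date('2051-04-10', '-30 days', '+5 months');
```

2051-08-11

Going back 10 days from 2051-04-10 reaches 2051-03-31 (last day of March, 31 days).
Going back 20 days within March lands on 2051-03-11.
Adding +5 months to 2051-03-11 gives 2051-08-11.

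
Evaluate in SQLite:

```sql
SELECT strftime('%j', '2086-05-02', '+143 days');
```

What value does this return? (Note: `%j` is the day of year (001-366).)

265

First apply '+143 days': 2086-05-02 → 2086-09-22.
Day-of-year for 2086-09-22: days since 2086-01-01 inclusive = 265, zero-padded to 265.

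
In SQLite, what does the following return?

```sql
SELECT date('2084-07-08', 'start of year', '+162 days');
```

2084-06-11

`start of year` rewinds 2084-07-08 to 2084-01-01.
Applying '+162 days' to 2084-01-01: counting 162 days forward gives 2084-06-11.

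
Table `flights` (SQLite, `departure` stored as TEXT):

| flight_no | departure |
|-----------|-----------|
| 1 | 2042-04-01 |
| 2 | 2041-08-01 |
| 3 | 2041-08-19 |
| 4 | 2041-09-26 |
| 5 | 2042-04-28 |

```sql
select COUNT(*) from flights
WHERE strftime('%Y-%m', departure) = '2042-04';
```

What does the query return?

2

Rows with year-month 2042-04: 2042-04-01, 2042-04-28 → 2.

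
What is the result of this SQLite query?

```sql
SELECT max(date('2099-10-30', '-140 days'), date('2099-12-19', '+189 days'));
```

date('2099-10-30', '-140 days') → 2099-06-12.
date('2099-12-19', '+189 days') → 2100-06-26.
Later of the two is 2100-06-26.

2100-06-26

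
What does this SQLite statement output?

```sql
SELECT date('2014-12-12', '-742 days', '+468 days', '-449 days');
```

Applying '-742 days' to 2014-12-12: counting 742 days back gives 2012-11-30.
Applying '+468 days' to 2012-11-30: counting 468 days forward gives 2014-03-13.
Applying '-449 days' to 2014-03-13: counting 449 days back gives 2012-12-19.

2012-12-19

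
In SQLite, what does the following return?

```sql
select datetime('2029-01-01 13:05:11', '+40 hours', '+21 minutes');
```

2029-01-03 05:26:11

+40 hours from 2029-01-01 13:05:11 is 2029-01-03 05:05:11 (crosses midnight).
+21 minutes from 2029-01-03 05:05:11 is 2029-01-03 05:26:11.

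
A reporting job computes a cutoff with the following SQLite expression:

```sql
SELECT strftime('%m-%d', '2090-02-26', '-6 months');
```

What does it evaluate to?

First apply '-6 months': 2090-02-26 → 2089-08-26.
`%m-%d` extracts the month-day: 08-26.

08-26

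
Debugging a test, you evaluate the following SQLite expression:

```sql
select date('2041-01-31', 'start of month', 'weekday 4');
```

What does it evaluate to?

`start of month` rewinds 2041-01-31 to 2041-01-01.
`weekday 4` advances to the next Thursday; 2041-01-01 is a Tuesday, so it moves forward to 2041-01-03.

2041-01-03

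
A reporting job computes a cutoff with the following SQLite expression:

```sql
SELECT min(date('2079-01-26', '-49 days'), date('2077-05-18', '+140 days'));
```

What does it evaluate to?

2077-10-05

date('2079-01-26', '-49 days') → 2078-12-08.
date('2077-05-18', '+140 days') → 2077-10-05.
Earlier of the two is 2077-10-05.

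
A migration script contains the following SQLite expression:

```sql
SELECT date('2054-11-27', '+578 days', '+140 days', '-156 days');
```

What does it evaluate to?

Applying '+578 days' to 2054-11-27: counting 578 days forward gives 2056-06-27.
Applying '+140 days' to 2056-06-27: counting 140 days forward gives 2056-11-14.
Applying '-156 days' to 2056-11-14: counting 156 days back gives 2056-06-11.

2056-06-11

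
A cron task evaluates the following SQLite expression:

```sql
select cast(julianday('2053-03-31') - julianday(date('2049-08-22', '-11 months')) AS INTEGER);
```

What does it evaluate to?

1651

Adding -11 months to 2049-08-22 gives 2048-09-22.
8 days remain in September 2048 after the 22nd (30 − 22).
Full months from October 2048 through February 2053 contribute their day counts.
Then 31 days into March 2053.
Total: 8 + 31 + 30 + 31 + 31 + 28 + 31 + 30 + 31 + 30 + 31 + 31 + 30 + 31 + 30 + 31 + 31 + 28 + 31 + 30 + 31 + 30 + 31 + 31 + 30 + 31 + 30 + 31 + 31 + 28 + 31 + 30 + 31 + 30 + 31 + 31 + 30 + 31 + 30 + 31 + 31 + 29 + 31 + 30 + 31 + 30 + 31 + 31 + 30 + 31 + 30 + 31 + 31 + 28 + 31 = 1651.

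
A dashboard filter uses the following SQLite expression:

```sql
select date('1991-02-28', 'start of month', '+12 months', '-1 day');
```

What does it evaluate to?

1992-01-31

`start of month` rewinds 1991-02-28 to 1991-02-01.
Adding +12 months to 1991-02-01 gives 1992-02-01.
Going back 1 day from 1992-02-01 reaches 1992-01-31 (last day of January, 31 days).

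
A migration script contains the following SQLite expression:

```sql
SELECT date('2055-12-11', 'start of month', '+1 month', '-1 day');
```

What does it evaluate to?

2055-12-31

`start of month` rewinds 2055-12-11 to 2055-12-01.
Adding +1 month to 2055-12-01 gives 2056-01-01.
Going back 1 day from 2056-01-01 reaches 2055-12-31 (last day of December, 31 days).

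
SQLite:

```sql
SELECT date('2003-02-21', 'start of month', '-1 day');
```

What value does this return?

2003-01-31

`start of month` rewinds 2003-02-21 to 2003-02-01.
Going back 1 day from 2003-02-01 reaches 2003-01-31 (last day of January, 31 days).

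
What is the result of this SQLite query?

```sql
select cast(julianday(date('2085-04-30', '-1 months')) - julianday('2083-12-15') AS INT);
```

471

Adding -1 month to 2085-04-30 gives 2085-03-30.
16 days remain in December 2083 after the 15th (31 − 15).
Full months from January 2084 through February 2085 contribute their day counts.
Then 30 days into March 2085.
Total: 16 + 31 + 29 + 31 + 30 + 31 + 30 + 31 + 31 + 30 + 31 + 30 + 31 + 31 + 28 + 30 = 471.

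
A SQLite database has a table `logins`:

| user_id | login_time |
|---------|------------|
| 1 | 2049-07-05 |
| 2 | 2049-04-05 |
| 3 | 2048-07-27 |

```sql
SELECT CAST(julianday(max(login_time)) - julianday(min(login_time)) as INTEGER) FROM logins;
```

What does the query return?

343

MIN = 2048-07-27, MAX = 2049-07-05.
4 days remain in July 2048 after the 27th (31 − 27).
Full months from August 2048 through June 2049 contribute their day counts.
Then 5 days into July 2049.
Total: 4 + 31 + 30 + 31 + 30 + 31 + 31 + 28 + 31 + 30 + 31 + 30 + 5 = 343.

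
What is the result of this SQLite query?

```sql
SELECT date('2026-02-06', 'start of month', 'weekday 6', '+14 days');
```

`start of month` rewinds 2026-02-06 to 2026-02-01.
`weekday 6` advances to the next Saturday; 2026-02-01 is a Sunday, so it moves forward to 2026-02-07.
Advancing 14 more days within February lands on 2026-02-21.

2026-02-21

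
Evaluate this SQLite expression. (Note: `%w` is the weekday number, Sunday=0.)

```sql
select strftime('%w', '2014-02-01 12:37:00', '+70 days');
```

First apply '+70 days': 2014-02-01 12:37:00 → 2014-04-12 12:37:00.
2014-04-12 is a Saturday; with Sunday=0 that is 6.

6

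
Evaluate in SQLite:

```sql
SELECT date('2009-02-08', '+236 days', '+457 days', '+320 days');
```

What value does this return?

Applying '+236 days' to 2009-02-08: counting 236 days forward gives 2009-10-02.
Applying '+457 days' to 2009-10-02: counting 457 days forward gives 2011-01-02.
Applying '+320 days' to 2011-01-02: counting 320 days forward gives 2011-11-18.

2011-11-18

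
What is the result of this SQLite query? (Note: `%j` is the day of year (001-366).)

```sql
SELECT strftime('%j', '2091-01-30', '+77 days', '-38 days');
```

First apply '+77 days', '-38 days': 2091-01-30 → 2091-03-10.
Day-of-year for 2091-03-10: days since 2091-01-01 inclusive = 69, zero-padded to 069.

069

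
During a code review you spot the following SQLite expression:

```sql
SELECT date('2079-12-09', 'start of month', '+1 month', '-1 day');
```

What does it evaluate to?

2079-12-31

`start of month` rewinds 2079-12-09 to 2079-12-01.
Adding +1 month to 2079-12-01 gives 2080-01-01.
Going back 1 day from 2080-01-01 reaches 2079-12-31 (last day of December, 31 days).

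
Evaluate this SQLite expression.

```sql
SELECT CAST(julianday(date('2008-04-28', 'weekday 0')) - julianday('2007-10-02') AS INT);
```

215

`weekday 0` advances to the next Sunday; 2008-04-28 is a Monday, so it moves forward to 2008-05-04.
29 days remain in October 2007 after the 2nd (31 − 2).
Full months from November 2007 through April 2008 contribute their day counts.
Then 4 days into May 2008.
Total: 29 + 30 + 31 + 31 + 29 + 31 + 30 + 4 = 215.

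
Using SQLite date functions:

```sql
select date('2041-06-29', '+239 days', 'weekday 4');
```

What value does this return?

2042-02-27

Applying '+239 days' to 2041-06-29: counting 239 days forward gives 2042-02-23.
`weekday 4` advances to the next Thursday; 2042-02-23 is a Sunday, so it moves forward to 2042-02-27.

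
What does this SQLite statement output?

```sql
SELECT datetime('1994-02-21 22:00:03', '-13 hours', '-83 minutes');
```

1994-02-21 07:37:03

-13 hours from 1994-02-21 22:00:03 is 1994-02-21 09:00:03.
83 minutes = 1h 23m; -83 minutes from 1994-02-21 09:00:03 is 1994-02-21 07:37:03.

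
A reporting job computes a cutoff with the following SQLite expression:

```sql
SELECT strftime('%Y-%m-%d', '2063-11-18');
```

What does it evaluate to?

2063-11-18

`%Y-%m-%d` extracts the ISO date: 2063-11-18.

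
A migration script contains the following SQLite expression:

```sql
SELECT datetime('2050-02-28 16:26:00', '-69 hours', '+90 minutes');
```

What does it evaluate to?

2050-02-25 20:56:00

-69 hours from 2050-02-28 16:26:00 is 2050-02-25 19:26:00 (crosses midnight).
90 minutes = 1h 30m; +90 minutes from 2050-02-25 19:26:00 is 2050-02-25 20:56:00.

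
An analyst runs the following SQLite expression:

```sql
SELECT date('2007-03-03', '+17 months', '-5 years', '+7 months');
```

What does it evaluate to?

Adding +17 months to 2007-03-03 gives 2008-08-03.
Adding -5 years to 2008-08-03 gives 2003-08-03.
Adding +7 months to 2003-08-03 gives 2004-03-03.

2004-03-03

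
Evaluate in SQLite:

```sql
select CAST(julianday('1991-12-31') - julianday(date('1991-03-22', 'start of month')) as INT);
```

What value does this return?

305

`start of month` rewinds 1991-03-22 to 1991-03-01.
30 days remain in March 1991 after the 1st (31 − 1).
Full months from April 1991 through November 1991 contribute their day counts.
Then 31 days into December 1991.
Total: 30 + 30 + 31 + 30 + 31 + 31 + 30 + 31 + 30 + 31 = 305.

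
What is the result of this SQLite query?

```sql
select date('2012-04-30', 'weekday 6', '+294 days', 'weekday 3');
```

`weekday 6` advances to the next Saturday; 2012-04-30 is a Monday, so it moves forward to 2012-05-05.
Applying '+294 days' to 2012-05-05: counting 294 days forward gives 2013-02-23.
`weekday 3` advances to the next Wednesday; 2013-02-23 is a Saturday, so it moves forward to 2013-02-27.

2013-02-27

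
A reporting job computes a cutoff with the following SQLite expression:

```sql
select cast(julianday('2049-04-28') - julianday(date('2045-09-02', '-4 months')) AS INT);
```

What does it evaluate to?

1457

Adding -4 months to 2045-09-02 gives 2045-05-02.
29 days remain in May 2045 after the 2nd (31 − 2).
Full months from June 2045 through March 2049 contribute their day counts.
Then 28 days into April 2049.
Total: 29 + 30 + 31 + 31 + 30 + 31 + 30 + 31 + 31 + 28 + 31 + 30 + 31 + 30 + 31 + 31 + 30 + 31 + 30 + 31 + 31 + 28 + 31 + 30 + 31 + 30 + 31 + 31 + 30 + 31 + 30 + 31 + 31 + 29 + 31 + 30 + 31 + 30 + 31 + 31 + 30 + 31 + 30 + 31 + 31 + 28 + 31 + 28 = 1457.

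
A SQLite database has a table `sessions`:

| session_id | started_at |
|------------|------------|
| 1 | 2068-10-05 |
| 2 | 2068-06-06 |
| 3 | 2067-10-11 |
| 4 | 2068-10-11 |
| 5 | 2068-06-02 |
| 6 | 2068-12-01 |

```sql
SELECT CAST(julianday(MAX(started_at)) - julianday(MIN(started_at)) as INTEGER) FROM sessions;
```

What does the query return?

417

MIN = 2067-10-11, MAX = 2068-12-01.
20 days remain in October 2067 after the 11th (31 − 11).
Full months from November 2067 through November 2068 contribute their day counts.
Then 1 day into December 2068.
Total: 20 + 30 + 31 + 31 + 29 + 31 + 30 + 31 + 30 + 31 + 31 + 30 + 31 + 30 + 1 = 417.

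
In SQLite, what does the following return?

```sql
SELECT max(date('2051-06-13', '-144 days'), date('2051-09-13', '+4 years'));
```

date('2051-06-13', '-144 days') → 2051-01-20.
date('2051-09-13', '+4 years') → 2055-09-13.
Later of the two is 2055-09-13.

2055-09-13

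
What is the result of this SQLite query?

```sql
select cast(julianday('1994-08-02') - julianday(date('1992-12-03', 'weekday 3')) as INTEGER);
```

`weekday 3` advances to the next Wednesday; 1992-12-03 is a Thursday, so it moves forward to 1992-12-09.
22 days remain in December 1992 after the 9th (31 − 9).
Full months from January 1993 through July 1994 contribute their day counts.
Then 2 days into August 1994.
Total: 22 + 31 + 28 + 31 + 30 + 31 + 30 + 31 + 31 + 30 + 31 + 30 + 31 + 31 + 28 + 31 + 30 + 31 + 30 + 31 + 2 = 601.

601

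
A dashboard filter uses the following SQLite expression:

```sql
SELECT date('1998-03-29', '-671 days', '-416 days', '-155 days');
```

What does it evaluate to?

Applying '-671 days' to 1998-03-29: counting 671 days back gives 1996-05-27.
Applying '-416 days' to 1996-05-27: counting 416 days back gives 1995-04-07.
Applying '-155 days' to 1995-04-07: counting 155 days back gives 1994-11-03.

1994-11-03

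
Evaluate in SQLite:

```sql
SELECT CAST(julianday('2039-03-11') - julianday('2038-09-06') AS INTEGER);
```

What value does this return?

186

24 days remain in September 2038 after the 6th (30 − 6).
October 2038: 31 days.
November 2038: 30 days.
December 2038: 31 days.
January 2039: 31 days.
February 2039: 28 days.
Then 11 days into March 2039.
Total: 24 + 31 + 30 + 31 + 31 + 28 + 11 = 186.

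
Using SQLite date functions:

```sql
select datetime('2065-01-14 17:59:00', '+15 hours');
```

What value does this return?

2065-01-15 08:59:00

+15 hours from 2065-01-14 17:59:00 is 2065-01-15 08:59:00 (crosses midnight).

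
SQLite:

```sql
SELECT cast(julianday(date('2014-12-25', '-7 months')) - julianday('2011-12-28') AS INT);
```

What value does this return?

879

Adding -7 months to 2014-12-25 gives 2014-05-25.
3 days remain in December 2011 after the 28th (31 − 28).
Full months from January 2012 through April 2014 contribute their day counts.
Then 25 days into May 2014.
Total: 3 + 31 + 29 + 31 + 30 + 31 + 30 + 31 + 31 + 30 + 31 + 30 + 31 + 31 + 28 + 31 + 30 + 31 + 30 + 31 + 31 + 30 + 31 + 30 + 31 + 31 + 28 + 31 + 30 + 25 = 879.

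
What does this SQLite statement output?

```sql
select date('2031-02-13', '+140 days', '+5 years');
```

Applying '+140 days' to 2031-02-13: counting 140 days forward gives 2031-07-03.
Adding +5 years to 2031-07-03 gives 2036-07-03.

2036-07-03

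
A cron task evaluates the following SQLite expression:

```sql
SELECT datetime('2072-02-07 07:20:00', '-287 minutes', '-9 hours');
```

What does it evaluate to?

2072-02-06 17:33:00

287 minutes = 4h 47m; -287 minutes from 2072-02-07 07:20:00 is 2072-02-07 02:33:00.
-9 hours from 2072-02-07 02:33:00 is 2072-02-06 17:33:00 (crosses midnight).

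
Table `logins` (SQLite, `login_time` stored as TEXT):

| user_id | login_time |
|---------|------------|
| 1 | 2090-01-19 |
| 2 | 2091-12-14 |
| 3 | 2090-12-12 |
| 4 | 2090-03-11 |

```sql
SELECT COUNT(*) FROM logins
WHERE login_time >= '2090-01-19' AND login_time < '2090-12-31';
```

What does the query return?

3

Rows in [2090-01-19, 2090-12-31): 2090-01-19, 2090-12-12, 2090-03-11 → 3 rows.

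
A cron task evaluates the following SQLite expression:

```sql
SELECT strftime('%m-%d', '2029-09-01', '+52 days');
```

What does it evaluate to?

First apply '+52 days': 2029-09-01 → 2029-10-23.
`%m-%d` extracts the month-day: 10-23.

10-23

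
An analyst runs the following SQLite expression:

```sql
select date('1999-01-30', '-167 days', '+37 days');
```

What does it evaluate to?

Applying '-167 days' to 1999-01-30: counting 167 days back gives 1998-08-16.
August 1998 has 31 days; 15 remain after the 16th, so 16 days reach 1998-09-01.
Advancing 21 more days within September lands on 1998-09-22.

1998-09-22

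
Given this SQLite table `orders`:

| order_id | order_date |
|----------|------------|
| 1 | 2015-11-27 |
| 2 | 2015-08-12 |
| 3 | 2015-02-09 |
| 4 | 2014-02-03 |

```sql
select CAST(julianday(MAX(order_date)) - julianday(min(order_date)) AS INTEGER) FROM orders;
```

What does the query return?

MIN = 2014-02-03, MAX = 2015-11-27.
25 days remain in February 2014 after the 3rd (28 − 3).
Full months from March 2014 through October 2015 contribute their day counts.
Then 27 days into November 2015.
Total: 25 + 31 + 30 + 31 + 30 + 31 + 31 + 30 + 31 + 30 + 31 + 31 + 28 + 31 + 30 + 31 + 30 + 31 + 31 + 30 + 31 + 27 = 662.

662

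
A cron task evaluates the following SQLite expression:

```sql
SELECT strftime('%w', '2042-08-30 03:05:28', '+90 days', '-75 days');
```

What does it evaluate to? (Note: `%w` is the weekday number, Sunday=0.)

0

First apply '+90 days', '-75 days': 2042-08-30 03:05:28 → 2042-09-14 03:05:28.
2042-09-14 is a Sunday; with Sunday=0 that is 0.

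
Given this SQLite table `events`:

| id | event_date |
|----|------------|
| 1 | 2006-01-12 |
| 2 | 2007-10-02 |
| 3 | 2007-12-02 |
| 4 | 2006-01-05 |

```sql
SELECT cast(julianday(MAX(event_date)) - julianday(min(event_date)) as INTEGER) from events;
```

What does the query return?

MIN = 2006-01-05, MAX = 2007-12-02.
26 days remain in January 2006 after the 5th (31 − 5).
Full months from February 2006 through November 2007 contribute their day counts.
Then 2 days into December 2007.
Total: 26 + 28 + 31 + 30 + 31 + 30 + 31 + 31 + 30 + 31 + 30 + 31 + 31 + 28 + 31 + 30 + 31 + 30 + 31 + 31 + 30 + 31 + 30 + 2 = 696.

696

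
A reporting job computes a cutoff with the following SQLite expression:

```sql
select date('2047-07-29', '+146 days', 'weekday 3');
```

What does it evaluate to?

2047-12-25

Applying '+146 days' to 2047-07-29: counting 146 days forward gives 2047-12-22.
`weekday 3` advances to the next Wednesday; 2047-12-22 is a Sunday, so it moves forward to 2047-12-25.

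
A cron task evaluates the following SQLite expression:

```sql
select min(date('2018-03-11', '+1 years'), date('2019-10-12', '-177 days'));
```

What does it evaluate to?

2019-03-11

date('2018-03-11', '+1 years') → 2019-03-11.
date('2019-10-12', '-177 days') → 2019-04-18.
Earlier of the two is 2019-03-11.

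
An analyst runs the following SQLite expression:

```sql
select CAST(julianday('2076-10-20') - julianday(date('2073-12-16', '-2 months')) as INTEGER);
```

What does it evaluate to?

1100

Adding -2 months to 2073-12-16 gives 2073-10-16.
15 days remain in October 2073 after the 16th (31 − 16).
Full months from November 2073 through September 2076 contribute their day counts.
Then 20 days into October 2076.
Total: 15 + 30 + 31 + 31 + 28 + 31 + 30 + 31 + 30 + 31 + 31 + 30 + 31 + 30 + 31 + 31 + 28 + 31 + 30 + 31 + 30 + 31 + 31 + 30 + 31 + 30 + 31 + 31 + 29 + 31 + 30 + 31 + 30 + 31 + 31 + 30 + 20 = 1100.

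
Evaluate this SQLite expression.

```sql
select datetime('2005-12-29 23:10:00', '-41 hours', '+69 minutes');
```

2005-12-28 07:19:00

-41 hours from 2005-12-29 23:10:00 is 2005-12-28 06:10:00 (crosses midnight).
69 minutes = 1h 9m; +69 minutes from 2005-12-28 06:10:00 is 2005-12-28 07:19:00.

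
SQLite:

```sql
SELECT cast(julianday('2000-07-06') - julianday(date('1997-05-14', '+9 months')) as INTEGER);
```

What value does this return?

873

Adding +9 months to 1997-05-14 gives 1998-02-14.
14 days remain in February 1998 after the 14th (28 − 14).
Full months from March 1998 through June 2000 contribute their day counts.
Then 6 days into July 2000.
Total: 14 + 31 + 30 + 31 + 30 + 31 + 31 + 30 + 31 + 30 + 31 + 31 + 28 + 31 + 30 + 31 + 30 + 31 + 31 + 30 + 31 + 30 + 31 + 31 + 29 + 31 + 30 + 31 + 30 + 6 = 873.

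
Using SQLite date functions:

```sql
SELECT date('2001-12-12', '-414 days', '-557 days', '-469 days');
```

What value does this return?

Applying '-414 days' to 2001-12-12: counting 414 days back gives 2000-10-24.
Applying '-557 days' to 2000-10-24: counting 557 days back gives 1999-04-16.
Applying '-469 days' to 1999-04-16: counting 469 days back gives 1998-01-02.

1998-01-02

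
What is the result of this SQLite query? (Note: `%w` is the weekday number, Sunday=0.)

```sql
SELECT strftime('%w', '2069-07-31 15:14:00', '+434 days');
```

3

First apply '+434 days': 2069-07-31 15:14:00 → 2070-10-08 15:14:00.
2070-10-08 is a Wednesday; with Sunday=0 that is 3.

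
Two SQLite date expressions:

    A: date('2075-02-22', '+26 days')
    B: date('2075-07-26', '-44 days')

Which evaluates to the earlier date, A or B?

A = 2075-03-20.
B = 2075-06-12.
A is earlier.

A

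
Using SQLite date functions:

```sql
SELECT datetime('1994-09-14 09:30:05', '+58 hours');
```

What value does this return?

+58 hours from 1994-09-14 09:30:05 is 1994-09-16 19:30:05 (crosses midnight).

1994-09-16 19:30:05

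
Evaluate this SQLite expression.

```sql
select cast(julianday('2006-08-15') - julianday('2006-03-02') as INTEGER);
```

166

29 days remain in March 2006 after the 2nd (31 − 2).
April 2006: 30 days.
May 2006: 31 days.
June 2006: 30 days.
July 2006: 31 days.
Then 15 days into August 2006.
Total: 29 + 30 + 31 + 30 + 31 + 15 = 166.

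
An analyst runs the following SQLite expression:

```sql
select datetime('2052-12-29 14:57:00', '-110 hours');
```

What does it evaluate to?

-110 hours from 2052-12-29 14:57:00 is 2052-12-25 00:57:00 (crosses midnight).

2052-12-25 00:57:00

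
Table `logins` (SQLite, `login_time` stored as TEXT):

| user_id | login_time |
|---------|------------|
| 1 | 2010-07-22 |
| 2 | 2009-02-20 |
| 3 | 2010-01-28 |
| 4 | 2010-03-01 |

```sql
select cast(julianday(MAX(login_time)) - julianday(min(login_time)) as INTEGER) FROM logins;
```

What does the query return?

MIN = 2009-02-20, MAX = 2010-07-22.
8 days remain in February 2009 after the 20th (28 − 20).
Full months from March 2009 through June 2010 contribute their day counts.
Then 22 days into July 2010.
Total: 8 + 31 + 30 + 31 + 30 + 31 + 31 + 30 + 31 + 30 + 31 + 31 + 28 + 31 + 30 + 31 + 30 + 22 = 517.

517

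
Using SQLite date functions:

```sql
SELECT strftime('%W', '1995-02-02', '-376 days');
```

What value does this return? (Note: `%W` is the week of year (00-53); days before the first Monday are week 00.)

03

First apply '-376 days': 1995-02-02 → 1994-01-22.
1994-01-22 is a Saturday. SQLite's %W counts Mondays since the year started; the result is 03.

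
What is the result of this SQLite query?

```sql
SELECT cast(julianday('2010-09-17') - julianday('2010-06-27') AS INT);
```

3 days remain in June 2010 after the 27th (30 − 27).
July 2010: 31 days.
August 2010: 31 days.
Then 17 days into September 2010.
Total: 3 + 31 + 31 + 17 = 82.

82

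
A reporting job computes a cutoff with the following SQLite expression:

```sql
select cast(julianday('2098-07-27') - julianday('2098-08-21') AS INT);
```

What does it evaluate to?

-25

4 days remain in July 2098 after the 27th (31 − 27).
Then 21 days into August 2098.
Total: 4 + 21 = 25.
The subtraction is earlier − later, so the result is −25 → -25.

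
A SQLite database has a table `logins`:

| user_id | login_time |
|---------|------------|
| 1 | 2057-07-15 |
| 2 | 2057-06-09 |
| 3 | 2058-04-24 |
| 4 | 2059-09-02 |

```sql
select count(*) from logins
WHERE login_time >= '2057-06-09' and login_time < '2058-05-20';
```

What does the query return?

Rows in [2057-06-09, 2058-05-20): 2057-07-15, 2057-06-09, 2058-04-24 → 3 rows.

3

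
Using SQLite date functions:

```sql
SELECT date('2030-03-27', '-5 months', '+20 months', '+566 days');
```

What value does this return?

Adding -5 months to 2030-03-27 gives 2029-10-27.
Adding +20 months to 2029-10-27 gives 2031-06-27.
Applying '+566 days' to 2031-06-27: counting 566 days forward gives 2033-01-13.

2033-01-13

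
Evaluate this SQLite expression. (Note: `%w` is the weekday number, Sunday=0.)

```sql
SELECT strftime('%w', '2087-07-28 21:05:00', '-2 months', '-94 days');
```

0

First apply '-2 months', '-94 days': 2087-07-28 21:05:00 → 2087-02-23 21:05:00.
2087-02-23 is a Sunday; with Sunday=0 that is 0.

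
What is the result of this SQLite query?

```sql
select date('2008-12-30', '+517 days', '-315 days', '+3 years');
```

2012-07-20

Applying '+517 days' to 2008-12-30: counting 517 days forward gives 2010-05-31.
Applying '-315 days' to 2010-05-31: counting 315 days back gives 2009-07-20.
Adding +3 years to 2009-07-20 gives 2012-07-20.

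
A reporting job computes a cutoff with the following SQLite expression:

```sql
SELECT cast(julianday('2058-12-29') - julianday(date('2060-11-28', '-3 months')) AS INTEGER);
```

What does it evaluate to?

Adding -3 months to 2060-11-28 gives 2060-08-28.
2 days remain in December 2058 after the 29th (31 − 29).
Full months from January 2059 through July 2060 contribute their day counts.
Then 28 days into August 2060.
Total: 2 + 31 + 28 + 31 + 30 + 31 + 30 + 31 + 31 + 30 + 31 + 30 + 31 + 31 + 29 + 31 + 30 + 31 + 30 + 31 + 28 = 608.
The subtraction is earlier − later, so the result is −608 → -608.

-608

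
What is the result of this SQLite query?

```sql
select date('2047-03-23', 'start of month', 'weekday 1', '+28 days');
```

2047-04-01

`start of month` rewinds 2047-03-23 to 2047-03-01.
`weekday 1` advances to the next Monday; 2047-03-01 is a Friday, so it moves forward to 2047-03-04.
March 2047 has 31 days; 27 remain after the 4th, so 28 days reach 2047-04-01.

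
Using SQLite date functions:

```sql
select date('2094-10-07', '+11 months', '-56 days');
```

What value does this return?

2095-07-13

Adding +11 months to 2094-10-07 gives 2095-09-07.
Applying '-56 days' to 2095-09-07: counting 56 days back gives 2095-07-13.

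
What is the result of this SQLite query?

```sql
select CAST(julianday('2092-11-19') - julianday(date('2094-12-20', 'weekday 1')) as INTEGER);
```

-761

`weekday 1` advances to the next Monday; 2094-12-20 is already a Monday, so it stays at 2094-12-20.
11 days remain in November 2092 after the 19th (30 − 19).
Full months from December 2092 through November 2094 contribute their day counts.
Then 20 days into December 2094.
Total: 11 + 31 + 31 + 28 + 31 + 30 + 31 + 30 + 31 + 31 + 30 + 31 + 30 + 31 + 31 + 28 + 31 + 30 + 31 + 30 + 31 + 31 + 30 + 31 + 30 + 20 = 761.
The subtraction is earlier − later, so the result is −761 → -761.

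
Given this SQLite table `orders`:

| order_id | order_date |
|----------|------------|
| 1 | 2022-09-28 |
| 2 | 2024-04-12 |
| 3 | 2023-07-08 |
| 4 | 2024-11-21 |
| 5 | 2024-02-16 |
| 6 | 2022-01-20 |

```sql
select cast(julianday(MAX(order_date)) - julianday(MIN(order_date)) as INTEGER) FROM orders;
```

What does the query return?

MIN = 2022-01-20, MAX = 2024-11-21.
11 days remain in January 2022 after the 20th (31 − 20).
Full months from February 2022 through October 2024 contribute their day counts.
Then 21 days into November 2024.
Total: 11 + 28 + 31 + 30 + 31 + 30 + 31 + 31 + 30 + 31 + 30 + 31 + 31 + 28 + 31 + 30 + 31 + 30 + 31 + 31 + 30 + 31 + 30 + 31 + 31 + 29 + 31 + 30 + 31 + 30 + 31 + 31 + 30 + 31 + 21 = 1036.

1036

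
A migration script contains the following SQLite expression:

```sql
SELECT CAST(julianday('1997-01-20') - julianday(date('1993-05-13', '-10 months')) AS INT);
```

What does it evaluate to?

1652

Adding -10 months to 1993-05-13 gives 1992-07-13.
18 days remain in July 1992 after the 13th (31 − 13).
Full months from August 1992 through December 1996 contribute their day counts.
Then 20 days into January 1997.
Total: 18 + 31 + 30 + 31 + 30 + 31 + 31 + 28 + 31 + 30 + 31 + 30 + 31 + 31 + 30 + 31 + 30 + 31 + 31 + 28 + 31 + 30 + 31 + 30 + 31 + 31 + 30 + 31 + 30 + 31 + 31 + 28 + 31 + 30 + 31 + 30 + 31 + 31 + 30 + 31 + 30 + 31 + 31 + 29 + 31 + 30 + 31 + 30 + 31 + 31 + 30 + 31 + 30 + 31 + 20 = 1652.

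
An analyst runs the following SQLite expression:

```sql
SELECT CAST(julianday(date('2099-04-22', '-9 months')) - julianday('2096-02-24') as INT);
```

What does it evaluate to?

879

Adding -9 months to 2099-04-22 gives 2098-07-22.
5 days remain in February 2096 after the 24th (29 − 24).
Full months from March 2096 through June 2098 contribute their day counts.
Then 22 days into July 2098.
Total: 5 + 31 + 30 + 31 + 30 + 31 + 31 + 30 + 31 + 30 + 31 + 31 + 28 + 31 + 30 + 31 + 30 + 31 + 31 + 30 + 31 + 30 + 31 + 31 + 28 + 31 + 30 + 31 + 30 + 22 = 879.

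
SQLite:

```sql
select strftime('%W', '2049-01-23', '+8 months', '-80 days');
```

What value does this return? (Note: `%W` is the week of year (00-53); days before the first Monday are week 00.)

27

First apply '+8 months', '-80 days': 2049-01-23 → 2049-07-05.
2049-07-05 is a Monday. SQLite's %W counts Mondays since the year started; the result is 27.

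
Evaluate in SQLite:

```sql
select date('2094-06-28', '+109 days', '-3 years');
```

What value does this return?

2091-10-15

Applying '+109 days' to 2094-06-28: counting 109 days forward gives 2094-10-15.
Adding -3 years to 2094-10-15 gives 2091-10-15.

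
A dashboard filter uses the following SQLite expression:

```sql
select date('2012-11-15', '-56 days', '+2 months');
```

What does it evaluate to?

Applying '-56 days' to 2012-11-15: counting 56 days back gives 2012-09-20.
Adding +2 months to 2012-09-20 gives 2012-11-20.

2012-11-20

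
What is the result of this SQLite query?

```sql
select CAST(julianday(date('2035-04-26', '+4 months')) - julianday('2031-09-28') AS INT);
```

1428

Adding +4 months to 2035-04-26 gives 2035-08-26.
2 days remain in September 2031 after the 28th (30 − 28).
Full months from October 2031 through July 2035 contribute their day counts.
Then 26 days into August 2035.
Total: 2 + 31 + 30 + 31 + 31 + 29 + 31 + 30 + 31 + 30 + 31 + 31 + 30 + 31 + 30 + 31 + 31 + 28 + 31 + 30 + 31 + 30 + 31 + 31 + 30 + 31 + 30 + 31 + 31 + 28 + 31 + 30 + 31 + 30 + 31 + 31 + 30 + 31 + 30 + 31 + 31 + 28 + 31 + 30 + 31 + 30 + 31 + 26 = 1428.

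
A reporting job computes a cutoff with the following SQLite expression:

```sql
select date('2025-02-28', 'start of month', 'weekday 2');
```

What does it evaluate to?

2025-02-04

`start of month` rewinds 2025-02-28 to 2025-02-01.
`weekday 2` advances to the next Tuesday; 2025-02-01 is a Saturday, so it moves forward to 2025-02-04.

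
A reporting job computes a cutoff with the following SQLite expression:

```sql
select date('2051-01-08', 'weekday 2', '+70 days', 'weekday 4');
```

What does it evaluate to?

2051-03-23

`weekday 2` advances to the next Tuesday; 2051-01-08 is a Sunday, so it moves forward to 2051-01-10.
Applying '+70 days' to 2051-01-10: counting 70 days forward gives 2051-03-21.
`weekday 4` advances to the next Thursday; 2051-03-21 is a Tuesday, so it moves forward to 2051-03-23.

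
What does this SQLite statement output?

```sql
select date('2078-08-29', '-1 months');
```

2078-07-29

Adding -1 month to 2078-08-29 gives 2078-07-29.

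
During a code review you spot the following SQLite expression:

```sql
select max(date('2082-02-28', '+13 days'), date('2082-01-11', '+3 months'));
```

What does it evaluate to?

date('2082-02-28', '+13 days') → 2082-03-13.
date('2082-01-11', '+3 months') → 2082-04-11.
Later of the two is 2082-04-11.

2082-04-11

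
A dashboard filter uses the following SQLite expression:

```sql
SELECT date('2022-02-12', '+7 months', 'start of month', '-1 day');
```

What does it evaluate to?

2022-08-31

Adding +7 months to 2022-02-12 gives 2022-09-12.
`start of month` rewinds 2022-09-12 to 2022-09-01.
Going back 1 day from 2022-09-01 reaches 2022-08-31 (last day of August, 31 days).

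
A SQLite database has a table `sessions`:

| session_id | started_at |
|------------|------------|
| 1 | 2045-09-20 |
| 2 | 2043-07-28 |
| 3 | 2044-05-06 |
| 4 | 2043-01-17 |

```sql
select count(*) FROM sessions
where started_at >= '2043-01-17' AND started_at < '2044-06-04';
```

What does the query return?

3

Rows in [2043-01-17, 2044-06-04): 2043-07-28, 2044-05-06, 2043-01-17 → 3 rows.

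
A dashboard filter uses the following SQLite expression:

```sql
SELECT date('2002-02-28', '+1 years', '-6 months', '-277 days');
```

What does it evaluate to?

Adding +1 year to 2002-02-28 gives 2003-02-28.
Adding -6 months to 2003-02-28 gives 2002-08-28.
Applying '-277 days' to 2002-08-28: counting 277 days back gives 2001-11-24.

2001-11-24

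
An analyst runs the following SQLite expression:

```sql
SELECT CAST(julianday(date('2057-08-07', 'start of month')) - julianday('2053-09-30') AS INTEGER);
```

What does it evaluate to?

`start of month` rewinds 2057-08-07 to 2057-08-01.
0 days remain in September 2053 after the 30th (30 − 30).
Full months from October 2053 through July 2057 contribute their day counts.
Then 1 day into August 2057.
Total: 0 + 31 + 30 + 31 + 31 + 28 + 31 + 30 + 31 + 30 + 31 + 31 + 30 + 31 + 30 + 31 + 31 + 28 + 31 + 30 + 31 + 30 + 31 + 31 + 30 + 31 + 30 + 31 + 31 + 29 + 31 + 30 + 31 + 30 + 31 + 31 + 30 + 31 + 30 + 31 + 31 + 28 + 31 + 30 + 31 + 30 + 31 + 1 = 1401.

1401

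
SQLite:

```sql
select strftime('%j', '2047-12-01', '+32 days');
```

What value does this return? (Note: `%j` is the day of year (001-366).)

First apply '+32 days': 2047-12-01 → 2048-01-02.
Day-of-year for 2048-01-02: days since 2048-01-01 inclusive = 2, zero-padded to 002.

002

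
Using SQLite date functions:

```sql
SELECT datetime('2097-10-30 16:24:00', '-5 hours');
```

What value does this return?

-5 hours from 2097-10-30 16:24:00 is 2097-10-30 11:24:00.

2097-10-30 11:24:00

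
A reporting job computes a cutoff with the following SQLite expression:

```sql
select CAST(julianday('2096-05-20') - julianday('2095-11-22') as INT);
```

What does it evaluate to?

180

8 days remain in November 2095 after the 22nd (30 − 22).
December 2095: 31 days.
January 2096: 31 days.
February 2096: 29 days (leap year).
March 2096: 31 days.
April 2096: 30 days.
Then 20 days into May 2096.
Total: 8 + 31 + 31 + 29 + 31 + 30 + 20 = 180.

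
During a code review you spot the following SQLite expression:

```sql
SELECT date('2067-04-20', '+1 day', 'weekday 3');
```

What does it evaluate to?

2067-04-27

Advancing 1 more day within April lands on 2067-04-21.
`weekday 3` advances to the next Wednesday; 2067-04-21 is a Thursday, so it moves forward to 2067-04-27.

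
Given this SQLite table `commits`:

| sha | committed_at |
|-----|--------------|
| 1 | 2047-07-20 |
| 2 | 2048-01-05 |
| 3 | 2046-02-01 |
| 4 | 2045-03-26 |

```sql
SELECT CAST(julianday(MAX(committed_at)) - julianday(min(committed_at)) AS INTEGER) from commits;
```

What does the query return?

1015

MIN = 2045-03-26, MAX = 2048-01-05.
5 days remain in March 2045 after the 26th (31 − 26).
Full months from April 2045 through December 2047 contribute their day counts.
Then 5 days into January 2048.
Total: 5 + 30 + 31 + 30 + 31 + 31 + 30 + 31 + 30 + 31 + 31 + 28 + 31 + 30 + 31 + 30 + 31 + 31 + 30 + 31 + 30 + 31 + 31 + 28 + 31 + 30 + 31 + 30 + 31 + 31 + 30 + 31 + 30 + 31 + 5 = 1015.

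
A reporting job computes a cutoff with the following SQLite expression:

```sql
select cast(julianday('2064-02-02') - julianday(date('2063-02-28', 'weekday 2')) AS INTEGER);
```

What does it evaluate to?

333

`weekday 2` advances to the next Tuesday; 2063-02-28 is a Wednesday, so it moves forward to 2063-03-06.
25 days remain in March 2063 after the 6th (31 − 6).
Full months from April 2063 through January 2064 contribute their day counts.
Then 2 days into February 2064.
Total: 25 + 30 + 31 + 30 + 31 + 31 + 30 + 31 + 30 + 31 + 31 + 2 = 333.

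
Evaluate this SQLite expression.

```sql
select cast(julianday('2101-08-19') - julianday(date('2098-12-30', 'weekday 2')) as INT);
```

962

`weekday 2` advances to the next Tuesday; 2098-12-30 is already a Tuesday, so it stays at 2098-12-30.
1 day remains in December 2098 after the 30th (31 − 30).
Full months from January 2099 through July 2101 contribute their day counts.
Then 19 days into August 2101.
Total: 1 + 31 + 28 + 31 + 30 + 31 + 30 + 31 + 31 + 30 + 31 + 30 + 31 + 31 + 28 + 31 + 30 + 31 + 30 + 31 + 31 + 30 + 31 + 30 + 31 + 31 + 28 + 31 + 30 + 31 + 30 + 31 + 19 = 962.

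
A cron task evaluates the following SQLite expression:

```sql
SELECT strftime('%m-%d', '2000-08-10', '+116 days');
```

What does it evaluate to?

12-04

First apply '+116 days': 2000-08-10 → 2000-12-04.
`%m-%d` extracts the month-day: 12-04.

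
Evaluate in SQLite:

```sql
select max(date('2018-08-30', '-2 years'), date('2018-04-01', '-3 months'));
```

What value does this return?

date('2018-08-30', '-2 years') → 2016-08-30.
date('2018-04-01', '-3 months') → 2018-01-01.
Later of the two is 2018-01-01.

2018-01-01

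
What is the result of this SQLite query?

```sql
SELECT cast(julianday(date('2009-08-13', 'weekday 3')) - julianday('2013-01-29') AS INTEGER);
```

-1259

`weekday 3` advances to the next Wednesday; 2009-08-13 is a Thursday, so it moves forward to 2009-08-19.
12 days remain in August 2009 after the 19th (31 − 19).
Full months from September 2009 through December 2012 contribute their day counts.
Then 29 days into January 2013.
Total: 12 + 30 + 31 + 30 + 31 + 31 + 28 + 31 + 30 + 31 + 30 + 31 + 31 + 30 + 31 + 30 + 31 + 31 + 28 + 31 + 30 + 31 + 30 + 31 + 31 + 30 + 31 + 30 + 31 + 31 + 29 + 31 + 30 + 31 + 30 + 31 + 31 + 30 + 31 + 30 + 31 + 29 = 1259.
The subtraction is earlier − later, so the result is −1259 → -1259.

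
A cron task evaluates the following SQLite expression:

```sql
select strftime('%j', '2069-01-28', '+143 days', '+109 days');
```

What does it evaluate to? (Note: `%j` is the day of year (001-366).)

280

First apply '+143 days', '+109 days': 2069-01-28 → 2069-10-07.
Day-of-year for 2069-10-07: days since 2069-01-01 inclusive = 280, zero-padded to 280.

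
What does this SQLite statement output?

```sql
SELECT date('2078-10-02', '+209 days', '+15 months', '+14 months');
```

Applying '+209 days' to 2078-10-02: counting 209 days forward gives 2079-04-29.
Adding +15 months to 2079-04-29 gives 2080-07-29.
Adding +14 months to 2080-07-29 gives 2081-09-29.

2081-09-29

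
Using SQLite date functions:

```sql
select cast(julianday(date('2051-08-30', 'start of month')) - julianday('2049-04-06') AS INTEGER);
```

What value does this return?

847

`start of month` rewinds 2051-08-30 to 2051-08-01.
24 days remain in April 2049 after the 6th (30 − 6).
Full months from May 2049 through July 2051 contribute their day counts.
Then 1 day into August 2051.
Total: 24 + 31 + 30 + 31 + 31 + 30 + 31 + 30 + 31 + 31 + 28 + 31 + 30 + 31 + 30 + 31 + 31 + 30 + 31 + 30 + 31 + 31 + 28 + 31 + 30 + 31 + 30 + 31 + 1 = 847.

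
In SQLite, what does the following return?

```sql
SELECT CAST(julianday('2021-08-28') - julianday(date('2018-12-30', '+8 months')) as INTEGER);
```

Adding +8 months to 2018-12-30 gives 2019-08-30.
1 day remains in August 2019 after the 30th (31 − 30).
Full months from September 2019 through July 2021 contribute their day counts.
Then 28 days into August 2021.
Total: 1 + 30 + 31 + 30 + 31 + 31 + 29 + 31 + 30 + 31 + 30 + 31 + 31 + 30 + 31 + 30 + 31 + 31 + 28 + 31 + 30 + 31 + 30 + 31 + 28 = 729.

729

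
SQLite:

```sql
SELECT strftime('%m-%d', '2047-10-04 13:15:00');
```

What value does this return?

10-04

`%m-%d` extracts the month-day: 10-04.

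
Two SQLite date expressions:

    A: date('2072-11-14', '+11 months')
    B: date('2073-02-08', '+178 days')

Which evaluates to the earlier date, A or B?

B

A = 2073-10-14.
B = 2073-08-05.
B is earlier.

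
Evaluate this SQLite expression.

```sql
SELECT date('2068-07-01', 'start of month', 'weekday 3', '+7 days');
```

`start of month` rewinds 2068-07-01 to 2068-07-01.
`weekday 3` advances to the next Wednesday; 2068-07-01 is a Sunday, so it moves forward to 2068-07-04.
Advancing 7 more days within July lands on 2068-07-11.

2068-07-11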